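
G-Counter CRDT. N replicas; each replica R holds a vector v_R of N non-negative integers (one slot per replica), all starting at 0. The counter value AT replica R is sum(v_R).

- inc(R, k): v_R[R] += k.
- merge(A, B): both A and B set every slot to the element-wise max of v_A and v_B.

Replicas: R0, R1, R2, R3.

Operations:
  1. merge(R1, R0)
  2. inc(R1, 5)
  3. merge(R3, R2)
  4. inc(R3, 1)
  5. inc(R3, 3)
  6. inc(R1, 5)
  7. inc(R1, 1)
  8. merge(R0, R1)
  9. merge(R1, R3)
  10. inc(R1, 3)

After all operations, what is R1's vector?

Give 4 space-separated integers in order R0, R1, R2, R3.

Op 1: merge R1<->R0 -> R1=(0,0,0,0) R0=(0,0,0,0)
Op 2: inc R1 by 5 -> R1=(0,5,0,0) value=5
Op 3: merge R3<->R2 -> R3=(0,0,0,0) R2=(0,0,0,0)
Op 4: inc R3 by 1 -> R3=(0,0,0,1) value=1
Op 5: inc R3 by 3 -> R3=(0,0,0,4) value=4
Op 6: inc R1 by 5 -> R1=(0,10,0,0) value=10
Op 7: inc R1 by 1 -> R1=(0,11,0,0) value=11
Op 8: merge R0<->R1 -> R0=(0,11,0,0) R1=(0,11,0,0)
Op 9: merge R1<->R3 -> R1=(0,11,0,4) R3=(0,11,0,4)
Op 10: inc R1 by 3 -> R1=(0,14,0,4) value=18

Answer: 0 14 0 4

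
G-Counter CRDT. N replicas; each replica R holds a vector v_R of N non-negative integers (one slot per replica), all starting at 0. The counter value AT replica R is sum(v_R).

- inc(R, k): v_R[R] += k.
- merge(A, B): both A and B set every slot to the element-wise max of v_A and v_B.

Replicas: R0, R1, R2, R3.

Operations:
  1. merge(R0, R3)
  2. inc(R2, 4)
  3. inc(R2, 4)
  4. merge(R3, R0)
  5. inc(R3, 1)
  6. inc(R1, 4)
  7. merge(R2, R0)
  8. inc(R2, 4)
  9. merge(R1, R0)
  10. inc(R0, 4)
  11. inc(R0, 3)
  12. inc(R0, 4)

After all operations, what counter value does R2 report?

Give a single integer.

Op 1: merge R0<->R3 -> R0=(0,0,0,0) R3=(0,0,0,0)
Op 2: inc R2 by 4 -> R2=(0,0,4,0) value=4
Op 3: inc R2 by 4 -> R2=(0,0,8,0) value=8
Op 4: merge R3<->R0 -> R3=(0,0,0,0) R0=(0,0,0,0)
Op 5: inc R3 by 1 -> R3=(0,0,0,1) value=1
Op 6: inc R1 by 4 -> R1=(0,4,0,0) value=4
Op 7: merge R2<->R0 -> R2=(0,0,8,0) R0=(0,0,8,0)
Op 8: inc R2 by 4 -> R2=(0,0,12,0) value=12
Op 9: merge R1<->R0 -> R1=(0,4,8,0) R0=(0,4,8,0)
Op 10: inc R0 by 4 -> R0=(4,4,8,0) value=16
Op 11: inc R0 by 3 -> R0=(7,4,8,0) value=19
Op 12: inc R0 by 4 -> R0=(11,4,8,0) value=23

Answer: 12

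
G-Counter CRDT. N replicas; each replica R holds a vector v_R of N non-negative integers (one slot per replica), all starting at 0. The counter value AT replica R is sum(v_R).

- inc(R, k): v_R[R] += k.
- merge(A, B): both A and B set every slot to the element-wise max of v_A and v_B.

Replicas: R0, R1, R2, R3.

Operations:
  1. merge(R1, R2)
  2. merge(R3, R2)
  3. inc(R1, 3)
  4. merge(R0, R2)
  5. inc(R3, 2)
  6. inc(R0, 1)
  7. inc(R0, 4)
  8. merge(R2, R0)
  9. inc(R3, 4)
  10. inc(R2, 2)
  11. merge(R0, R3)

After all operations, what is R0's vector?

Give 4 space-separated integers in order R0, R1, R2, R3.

Op 1: merge R1<->R2 -> R1=(0,0,0,0) R2=(0,0,0,0)
Op 2: merge R3<->R2 -> R3=(0,0,0,0) R2=(0,0,0,0)
Op 3: inc R1 by 3 -> R1=(0,3,0,0) value=3
Op 4: merge R0<->R2 -> R0=(0,0,0,0) R2=(0,0,0,0)
Op 5: inc R3 by 2 -> R3=(0,0,0,2) value=2
Op 6: inc R0 by 1 -> R0=(1,0,0,0) value=1
Op 7: inc R0 by 4 -> R0=(5,0,0,0) value=5
Op 8: merge R2<->R0 -> R2=(5,0,0,0) R0=(5,0,0,0)
Op 9: inc R3 by 4 -> R3=(0,0,0,6) value=6
Op 10: inc R2 by 2 -> R2=(5,0,2,0) value=7
Op 11: merge R0<->R3 -> R0=(5,0,0,6) R3=(5,0,0,6)

Answer: 5 0 0 6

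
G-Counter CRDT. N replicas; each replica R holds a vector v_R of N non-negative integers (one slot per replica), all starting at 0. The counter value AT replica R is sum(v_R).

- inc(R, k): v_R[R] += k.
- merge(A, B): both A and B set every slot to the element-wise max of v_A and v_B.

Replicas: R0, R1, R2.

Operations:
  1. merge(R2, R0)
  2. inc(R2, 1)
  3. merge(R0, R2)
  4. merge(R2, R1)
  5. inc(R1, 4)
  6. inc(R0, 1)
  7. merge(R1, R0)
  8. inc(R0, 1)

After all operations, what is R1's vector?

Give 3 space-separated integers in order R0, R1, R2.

Answer: 1 4 1

Derivation:
Op 1: merge R2<->R0 -> R2=(0,0,0) R0=(0,0,0)
Op 2: inc R2 by 1 -> R2=(0,0,1) value=1
Op 3: merge R0<->R2 -> R0=(0,0,1) R2=(0,0,1)
Op 4: merge R2<->R1 -> R2=(0,0,1) R1=(0,0,1)
Op 5: inc R1 by 4 -> R1=(0,4,1) value=5
Op 6: inc R0 by 1 -> R0=(1,0,1) value=2
Op 7: merge R1<->R0 -> R1=(1,4,1) R0=(1,4,1)
Op 8: inc R0 by 1 -> R0=(2,4,1) value=7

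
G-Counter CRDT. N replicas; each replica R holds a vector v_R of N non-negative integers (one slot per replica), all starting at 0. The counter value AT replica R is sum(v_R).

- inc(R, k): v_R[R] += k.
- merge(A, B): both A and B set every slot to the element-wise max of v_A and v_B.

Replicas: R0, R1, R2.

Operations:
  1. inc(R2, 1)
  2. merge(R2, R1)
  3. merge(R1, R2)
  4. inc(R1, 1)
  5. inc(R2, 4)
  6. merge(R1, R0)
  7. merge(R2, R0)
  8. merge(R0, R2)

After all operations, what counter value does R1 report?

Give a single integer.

Answer: 2

Derivation:
Op 1: inc R2 by 1 -> R2=(0,0,1) value=1
Op 2: merge R2<->R1 -> R2=(0,0,1) R1=(0,0,1)
Op 3: merge R1<->R2 -> R1=(0,0,1) R2=(0,0,1)
Op 4: inc R1 by 1 -> R1=(0,1,1) value=2
Op 5: inc R2 by 4 -> R2=(0,0,5) value=5
Op 6: merge R1<->R0 -> R1=(0,1,1) R0=(0,1,1)
Op 7: merge R2<->R0 -> R2=(0,1,5) R0=(0,1,5)
Op 8: merge R0<->R2 -> R0=(0,1,5) R2=(0,1,5)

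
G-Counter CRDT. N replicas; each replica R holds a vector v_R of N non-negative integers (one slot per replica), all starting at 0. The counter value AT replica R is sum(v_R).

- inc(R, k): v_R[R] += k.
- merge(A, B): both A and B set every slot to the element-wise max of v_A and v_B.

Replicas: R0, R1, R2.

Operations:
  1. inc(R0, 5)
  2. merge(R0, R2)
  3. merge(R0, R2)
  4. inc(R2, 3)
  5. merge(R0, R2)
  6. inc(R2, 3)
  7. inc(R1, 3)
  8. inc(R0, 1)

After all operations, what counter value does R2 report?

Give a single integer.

Op 1: inc R0 by 5 -> R0=(5,0,0) value=5
Op 2: merge R0<->R2 -> R0=(5,0,0) R2=(5,0,0)
Op 3: merge R0<->R2 -> R0=(5,0,0) R2=(5,0,0)
Op 4: inc R2 by 3 -> R2=(5,0,3) value=8
Op 5: merge R0<->R2 -> R0=(5,0,3) R2=(5,0,3)
Op 6: inc R2 by 3 -> R2=(5,0,6) value=11
Op 7: inc R1 by 3 -> R1=(0,3,0) value=3
Op 8: inc R0 by 1 -> R0=(6,0,3) value=9

Answer: 11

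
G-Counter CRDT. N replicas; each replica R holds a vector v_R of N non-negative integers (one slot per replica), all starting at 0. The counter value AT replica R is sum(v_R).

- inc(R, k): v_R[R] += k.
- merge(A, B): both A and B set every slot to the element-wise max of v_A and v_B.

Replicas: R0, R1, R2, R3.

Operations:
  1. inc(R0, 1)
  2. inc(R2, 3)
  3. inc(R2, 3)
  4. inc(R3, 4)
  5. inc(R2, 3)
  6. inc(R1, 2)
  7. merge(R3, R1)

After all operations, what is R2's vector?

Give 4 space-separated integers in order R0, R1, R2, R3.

Answer: 0 0 9 0

Derivation:
Op 1: inc R0 by 1 -> R0=(1,0,0,0) value=1
Op 2: inc R2 by 3 -> R2=(0,0,3,0) value=3
Op 3: inc R2 by 3 -> R2=(0,0,6,0) value=6
Op 4: inc R3 by 4 -> R3=(0,0,0,4) value=4
Op 5: inc R2 by 3 -> R2=(0,0,9,0) value=9
Op 6: inc R1 by 2 -> R1=(0,2,0,0) value=2
Op 7: merge R3<->R1 -> R3=(0,2,0,4) R1=(0,2,0,4)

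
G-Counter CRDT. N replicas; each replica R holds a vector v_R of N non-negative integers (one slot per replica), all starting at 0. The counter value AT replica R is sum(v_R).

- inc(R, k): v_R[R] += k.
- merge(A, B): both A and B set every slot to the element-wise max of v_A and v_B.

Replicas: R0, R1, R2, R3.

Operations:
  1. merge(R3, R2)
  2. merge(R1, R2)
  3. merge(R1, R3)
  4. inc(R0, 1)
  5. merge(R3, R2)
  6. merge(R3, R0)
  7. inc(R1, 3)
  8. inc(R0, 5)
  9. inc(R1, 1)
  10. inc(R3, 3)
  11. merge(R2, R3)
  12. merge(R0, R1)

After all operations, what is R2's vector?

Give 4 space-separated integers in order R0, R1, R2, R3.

Op 1: merge R3<->R2 -> R3=(0,0,0,0) R2=(0,0,0,0)
Op 2: merge R1<->R2 -> R1=(0,0,0,0) R2=(0,0,0,0)
Op 3: merge R1<->R3 -> R1=(0,0,0,0) R3=(0,0,0,0)
Op 4: inc R0 by 1 -> R0=(1,0,0,0) value=1
Op 5: merge R3<->R2 -> R3=(0,0,0,0) R2=(0,0,0,0)
Op 6: merge R3<->R0 -> R3=(1,0,0,0) R0=(1,0,0,0)
Op 7: inc R1 by 3 -> R1=(0,3,0,0) value=3
Op 8: inc R0 by 5 -> R0=(6,0,0,0) value=6
Op 9: inc R1 by 1 -> R1=(0,4,0,0) value=4
Op 10: inc R3 by 3 -> R3=(1,0,0,3) value=4
Op 11: merge R2<->R3 -> R2=(1,0,0,3) R3=(1,0,0,3)
Op 12: merge R0<->R1 -> R0=(6,4,0,0) R1=(6,4,0,0)

Answer: 1 0 0 3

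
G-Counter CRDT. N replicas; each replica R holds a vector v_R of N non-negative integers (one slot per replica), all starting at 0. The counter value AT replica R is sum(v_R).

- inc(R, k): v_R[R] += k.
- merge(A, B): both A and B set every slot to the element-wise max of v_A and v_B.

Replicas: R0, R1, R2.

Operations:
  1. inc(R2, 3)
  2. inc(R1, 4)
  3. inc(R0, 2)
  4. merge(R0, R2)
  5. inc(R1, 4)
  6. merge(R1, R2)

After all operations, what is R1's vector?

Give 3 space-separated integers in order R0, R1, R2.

Op 1: inc R2 by 3 -> R2=(0,0,3) value=3
Op 2: inc R1 by 4 -> R1=(0,4,0) value=4
Op 3: inc R0 by 2 -> R0=(2,0,0) value=2
Op 4: merge R0<->R2 -> R0=(2,0,3) R2=(2,0,3)
Op 5: inc R1 by 4 -> R1=(0,8,0) value=8
Op 6: merge R1<->R2 -> R1=(2,8,3) R2=(2,8,3)

Answer: 2 8 3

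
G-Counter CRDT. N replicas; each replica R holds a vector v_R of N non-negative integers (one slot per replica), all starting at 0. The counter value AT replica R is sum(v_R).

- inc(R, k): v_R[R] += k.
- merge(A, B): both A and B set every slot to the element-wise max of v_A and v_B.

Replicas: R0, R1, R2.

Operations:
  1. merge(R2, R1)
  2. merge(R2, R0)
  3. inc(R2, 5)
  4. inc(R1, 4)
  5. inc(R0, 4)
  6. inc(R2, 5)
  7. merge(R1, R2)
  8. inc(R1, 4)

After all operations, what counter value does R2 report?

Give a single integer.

Answer: 14

Derivation:
Op 1: merge R2<->R1 -> R2=(0,0,0) R1=(0,0,0)
Op 2: merge R2<->R0 -> R2=(0,0,0) R0=(0,0,0)
Op 3: inc R2 by 5 -> R2=(0,0,5) value=5
Op 4: inc R1 by 4 -> R1=(0,4,0) value=4
Op 5: inc R0 by 4 -> R0=(4,0,0) value=4
Op 6: inc R2 by 5 -> R2=(0,0,10) value=10
Op 7: merge R1<->R2 -> R1=(0,4,10) R2=(0,4,10)
Op 8: inc R1 by 4 -> R1=(0,8,10) value=18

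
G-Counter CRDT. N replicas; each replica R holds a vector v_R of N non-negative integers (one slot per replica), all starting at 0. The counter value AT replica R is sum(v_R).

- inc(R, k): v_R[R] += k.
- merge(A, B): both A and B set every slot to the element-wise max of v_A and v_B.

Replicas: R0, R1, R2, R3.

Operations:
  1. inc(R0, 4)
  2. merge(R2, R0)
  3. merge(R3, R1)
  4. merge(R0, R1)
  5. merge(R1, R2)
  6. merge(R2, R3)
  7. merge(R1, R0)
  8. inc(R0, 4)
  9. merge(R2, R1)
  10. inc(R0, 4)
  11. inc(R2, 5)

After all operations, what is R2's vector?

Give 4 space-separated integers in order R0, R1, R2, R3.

Answer: 4 0 5 0

Derivation:
Op 1: inc R0 by 4 -> R0=(4,0,0,0) value=4
Op 2: merge R2<->R0 -> R2=(4,0,0,0) R0=(4,0,0,0)
Op 3: merge R3<->R1 -> R3=(0,0,0,0) R1=(0,0,0,0)
Op 4: merge R0<->R1 -> R0=(4,0,0,0) R1=(4,0,0,0)
Op 5: merge R1<->R2 -> R1=(4,0,0,0) R2=(4,0,0,0)
Op 6: merge R2<->R3 -> R2=(4,0,0,0) R3=(4,0,0,0)
Op 7: merge R1<->R0 -> R1=(4,0,0,0) R0=(4,0,0,0)
Op 8: inc R0 by 4 -> R0=(8,0,0,0) value=8
Op 9: merge R2<->R1 -> R2=(4,0,0,0) R1=(4,0,0,0)
Op 10: inc R0 by 4 -> R0=(12,0,0,0) value=12
Op 11: inc R2 by 5 -> R2=(4,0,5,0) value=9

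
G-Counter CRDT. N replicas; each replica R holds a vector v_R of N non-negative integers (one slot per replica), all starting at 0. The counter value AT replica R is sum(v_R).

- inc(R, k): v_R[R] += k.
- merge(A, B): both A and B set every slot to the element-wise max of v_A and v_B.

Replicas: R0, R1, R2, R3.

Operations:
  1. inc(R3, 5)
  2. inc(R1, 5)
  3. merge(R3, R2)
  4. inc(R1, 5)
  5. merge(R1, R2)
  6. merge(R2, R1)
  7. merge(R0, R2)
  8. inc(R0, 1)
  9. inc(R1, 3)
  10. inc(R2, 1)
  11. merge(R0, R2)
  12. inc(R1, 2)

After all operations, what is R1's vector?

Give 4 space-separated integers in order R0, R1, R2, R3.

Answer: 0 15 0 5

Derivation:
Op 1: inc R3 by 5 -> R3=(0,0,0,5) value=5
Op 2: inc R1 by 5 -> R1=(0,5,0,0) value=5
Op 3: merge R3<->R2 -> R3=(0,0,0,5) R2=(0,0,0,5)
Op 4: inc R1 by 5 -> R1=(0,10,0,0) value=10
Op 5: merge R1<->R2 -> R1=(0,10,0,5) R2=(0,10,0,5)
Op 6: merge R2<->R1 -> R2=(0,10,0,5) R1=(0,10,0,5)
Op 7: merge R0<->R2 -> R0=(0,10,0,5) R2=(0,10,0,5)
Op 8: inc R0 by 1 -> R0=(1,10,0,5) value=16
Op 9: inc R1 by 3 -> R1=(0,13,0,5) value=18
Op 10: inc R2 by 1 -> R2=(0,10,1,5) value=16
Op 11: merge R0<->R2 -> R0=(1,10,1,5) R2=(1,10,1,5)
Op 12: inc R1 by 2 -> R1=(0,15,0,5) value=20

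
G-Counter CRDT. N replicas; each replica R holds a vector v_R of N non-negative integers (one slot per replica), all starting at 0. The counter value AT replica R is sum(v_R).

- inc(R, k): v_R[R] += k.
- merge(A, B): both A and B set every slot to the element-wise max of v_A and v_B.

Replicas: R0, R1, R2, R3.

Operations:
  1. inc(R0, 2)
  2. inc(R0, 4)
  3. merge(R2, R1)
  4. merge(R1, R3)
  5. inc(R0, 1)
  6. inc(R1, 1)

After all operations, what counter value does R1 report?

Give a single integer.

Op 1: inc R0 by 2 -> R0=(2,0,0,0) value=2
Op 2: inc R0 by 4 -> R0=(6,0,0,0) value=6
Op 3: merge R2<->R1 -> R2=(0,0,0,0) R1=(0,0,0,0)
Op 4: merge R1<->R3 -> R1=(0,0,0,0) R3=(0,0,0,0)
Op 5: inc R0 by 1 -> R0=(7,0,0,0) value=7
Op 6: inc R1 by 1 -> R1=(0,1,0,0) value=1

Answer: 1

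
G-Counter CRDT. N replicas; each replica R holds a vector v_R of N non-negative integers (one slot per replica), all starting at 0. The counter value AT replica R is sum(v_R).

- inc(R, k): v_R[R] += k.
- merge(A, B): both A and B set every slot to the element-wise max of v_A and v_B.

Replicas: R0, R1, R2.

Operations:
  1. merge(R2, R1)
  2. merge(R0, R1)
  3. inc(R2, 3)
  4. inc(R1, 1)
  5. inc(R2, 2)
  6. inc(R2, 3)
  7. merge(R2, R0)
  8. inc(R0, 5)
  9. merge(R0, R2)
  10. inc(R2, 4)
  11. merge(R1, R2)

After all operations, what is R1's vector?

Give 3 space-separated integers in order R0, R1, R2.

Answer: 5 1 12

Derivation:
Op 1: merge R2<->R1 -> R2=(0,0,0) R1=(0,0,0)
Op 2: merge R0<->R1 -> R0=(0,0,0) R1=(0,0,0)
Op 3: inc R2 by 3 -> R2=(0,0,3) value=3
Op 4: inc R1 by 1 -> R1=(0,1,0) value=1
Op 5: inc R2 by 2 -> R2=(0,0,5) value=5
Op 6: inc R2 by 3 -> R2=(0,0,8) value=8
Op 7: merge R2<->R0 -> R2=(0,0,8) R0=(0,0,8)
Op 8: inc R0 by 5 -> R0=(5,0,8) value=13
Op 9: merge R0<->R2 -> R0=(5,0,8) R2=(5,0,8)
Op 10: inc R2 by 4 -> R2=(5,0,12) value=17
Op 11: merge R1<->R2 -> R1=(5,1,12) R2=(5,1,12)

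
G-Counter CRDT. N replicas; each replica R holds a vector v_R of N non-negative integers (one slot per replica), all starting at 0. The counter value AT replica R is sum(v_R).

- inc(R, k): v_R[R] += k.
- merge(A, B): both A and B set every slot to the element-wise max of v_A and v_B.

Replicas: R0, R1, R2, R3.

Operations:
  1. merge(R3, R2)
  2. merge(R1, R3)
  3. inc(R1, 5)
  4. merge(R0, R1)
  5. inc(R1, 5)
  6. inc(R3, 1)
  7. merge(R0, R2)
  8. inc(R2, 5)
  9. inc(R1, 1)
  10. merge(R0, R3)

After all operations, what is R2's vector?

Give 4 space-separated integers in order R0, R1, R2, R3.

Op 1: merge R3<->R2 -> R3=(0,0,0,0) R2=(0,0,0,0)
Op 2: merge R1<->R3 -> R1=(0,0,0,0) R3=(0,0,0,0)
Op 3: inc R1 by 5 -> R1=(0,5,0,0) value=5
Op 4: merge R0<->R1 -> R0=(0,5,0,0) R1=(0,5,0,0)
Op 5: inc R1 by 5 -> R1=(0,10,0,0) value=10
Op 6: inc R3 by 1 -> R3=(0,0,0,1) value=1
Op 7: merge R0<->R2 -> R0=(0,5,0,0) R2=(0,5,0,0)
Op 8: inc R2 by 5 -> R2=(0,5,5,0) value=10
Op 9: inc R1 by 1 -> R1=(0,11,0,0) value=11
Op 10: merge R0<->R3 -> R0=(0,5,0,1) R3=(0,5,0,1)

Answer: 0 5 5 0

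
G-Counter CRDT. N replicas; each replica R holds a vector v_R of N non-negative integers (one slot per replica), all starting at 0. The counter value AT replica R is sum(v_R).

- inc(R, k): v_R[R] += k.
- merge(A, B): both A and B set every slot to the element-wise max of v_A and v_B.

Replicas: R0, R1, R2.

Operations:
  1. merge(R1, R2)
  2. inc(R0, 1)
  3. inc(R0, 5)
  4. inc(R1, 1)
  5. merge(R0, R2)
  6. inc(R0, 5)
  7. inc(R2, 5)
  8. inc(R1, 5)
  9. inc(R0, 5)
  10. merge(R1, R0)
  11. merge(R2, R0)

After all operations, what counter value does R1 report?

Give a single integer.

Answer: 22

Derivation:
Op 1: merge R1<->R2 -> R1=(0,0,0) R2=(0,0,0)
Op 2: inc R0 by 1 -> R0=(1,0,0) value=1
Op 3: inc R0 by 5 -> R0=(6,0,0) value=6
Op 4: inc R1 by 1 -> R1=(0,1,0) value=1
Op 5: merge R0<->R2 -> R0=(6,0,0) R2=(6,0,0)
Op 6: inc R0 by 5 -> R0=(11,0,0) value=11
Op 7: inc R2 by 5 -> R2=(6,0,5) value=11
Op 8: inc R1 by 5 -> R1=(0,6,0) value=6
Op 9: inc R0 by 5 -> R0=(16,0,0) value=16
Op 10: merge R1<->R0 -> R1=(16,6,0) R0=(16,6,0)
Op 11: merge R2<->R0 -> R2=(16,6,5) R0=(16,6,5)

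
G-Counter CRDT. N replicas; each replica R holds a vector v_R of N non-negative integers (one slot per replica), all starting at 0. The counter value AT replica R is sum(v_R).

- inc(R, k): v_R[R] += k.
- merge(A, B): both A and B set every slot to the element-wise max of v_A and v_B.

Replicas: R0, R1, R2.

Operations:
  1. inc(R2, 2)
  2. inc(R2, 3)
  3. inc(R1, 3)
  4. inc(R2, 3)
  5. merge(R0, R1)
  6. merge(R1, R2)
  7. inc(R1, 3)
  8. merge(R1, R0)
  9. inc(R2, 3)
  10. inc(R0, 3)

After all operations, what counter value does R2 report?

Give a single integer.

Answer: 14

Derivation:
Op 1: inc R2 by 2 -> R2=(0,0,2) value=2
Op 2: inc R2 by 3 -> R2=(0,0,5) value=5
Op 3: inc R1 by 3 -> R1=(0,3,0) value=3
Op 4: inc R2 by 3 -> R2=(0,0,8) value=8
Op 5: merge R0<->R1 -> R0=(0,3,0) R1=(0,3,0)
Op 6: merge R1<->R2 -> R1=(0,3,8) R2=(0,3,8)
Op 7: inc R1 by 3 -> R1=(0,6,8) value=14
Op 8: merge R1<->R0 -> R1=(0,6,8) R0=(0,6,8)
Op 9: inc R2 by 3 -> R2=(0,3,11) value=14
Op 10: inc R0 by 3 -> R0=(3,6,8) value=17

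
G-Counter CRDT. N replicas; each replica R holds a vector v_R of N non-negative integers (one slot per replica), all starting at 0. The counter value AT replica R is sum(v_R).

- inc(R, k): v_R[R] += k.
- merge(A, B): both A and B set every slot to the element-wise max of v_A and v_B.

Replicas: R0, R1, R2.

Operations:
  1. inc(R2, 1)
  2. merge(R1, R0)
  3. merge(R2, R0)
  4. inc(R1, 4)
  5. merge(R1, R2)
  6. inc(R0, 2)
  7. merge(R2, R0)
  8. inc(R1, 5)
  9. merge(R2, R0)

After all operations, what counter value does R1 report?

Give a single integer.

Answer: 10

Derivation:
Op 1: inc R2 by 1 -> R2=(0,0,1) value=1
Op 2: merge R1<->R0 -> R1=(0,0,0) R0=(0,0,0)
Op 3: merge R2<->R0 -> R2=(0,0,1) R0=(0,0,1)
Op 4: inc R1 by 4 -> R1=(0,4,0) value=4
Op 5: merge R1<->R2 -> R1=(0,4,1) R2=(0,4,1)
Op 6: inc R0 by 2 -> R0=(2,0,1) value=3
Op 7: merge R2<->R0 -> R2=(2,4,1) R0=(2,4,1)
Op 8: inc R1 by 5 -> R1=(0,9,1) value=10
Op 9: merge R2<->R0 -> R2=(2,4,1) R0=(2,4,1)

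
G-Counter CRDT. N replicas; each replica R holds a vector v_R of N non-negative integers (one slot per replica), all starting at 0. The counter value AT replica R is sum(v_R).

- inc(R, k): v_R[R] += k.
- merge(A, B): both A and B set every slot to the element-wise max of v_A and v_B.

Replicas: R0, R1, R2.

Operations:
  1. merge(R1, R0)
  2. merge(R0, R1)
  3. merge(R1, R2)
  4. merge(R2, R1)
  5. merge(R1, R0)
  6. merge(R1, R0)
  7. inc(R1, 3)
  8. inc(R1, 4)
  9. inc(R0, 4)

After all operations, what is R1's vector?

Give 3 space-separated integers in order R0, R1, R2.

Op 1: merge R1<->R0 -> R1=(0,0,0) R0=(0,0,0)
Op 2: merge R0<->R1 -> R0=(0,0,0) R1=(0,0,0)
Op 3: merge R1<->R2 -> R1=(0,0,0) R2=(0,0,0)
Op 4: merge R2<->R1 -> R2=(0,0,0) R1=(0,0,0)
Op 5: merge R1<->R0 -> R1=(0,0,0) R0=(0,0,0)
Op 6: merge R1<->R0 -> R1=(0,0,0) R0=(0,0,0)
Op 7: inc R1 by 3 -> R1=(0,3,0) value=3
Op 8: inc R1 by 4 -> R1=(0,7,0) value=7
Op 9: inc R0 by 4 -> R0=(4,0,0) value=4

Answer: 0 7 0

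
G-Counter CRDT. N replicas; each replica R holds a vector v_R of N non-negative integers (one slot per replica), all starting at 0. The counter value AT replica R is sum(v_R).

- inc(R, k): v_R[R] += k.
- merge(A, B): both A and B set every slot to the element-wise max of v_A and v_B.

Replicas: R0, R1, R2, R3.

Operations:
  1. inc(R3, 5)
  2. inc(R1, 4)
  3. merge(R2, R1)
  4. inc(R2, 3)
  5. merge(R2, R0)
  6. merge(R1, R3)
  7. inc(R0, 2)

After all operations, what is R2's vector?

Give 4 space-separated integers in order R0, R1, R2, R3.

Op 1: inc R3 by 5 -> R3=(0,0,0,5) value=5
Op 2: inc R1 by 4 -> R1=(0,4,0,0) value=4
Op 3: merge R2<->R1 -> R2=(0,4,0,0) R1=(0,4,0,0)
Op 4: inc R2 by 3 -> R2=(0,4,3,0) value=7
Op 5: merge R2<->R0 -> R2=(0,4,3,0) R0=(0,4,3,0)
Op 6: merge R1<->R3 -> R1=(0,4,0,5) R3=(0,4,0,5)
Op 7: inc R0 by 2 -> R0=(2,4,3,0) value=9

Answer: 0 4 3 0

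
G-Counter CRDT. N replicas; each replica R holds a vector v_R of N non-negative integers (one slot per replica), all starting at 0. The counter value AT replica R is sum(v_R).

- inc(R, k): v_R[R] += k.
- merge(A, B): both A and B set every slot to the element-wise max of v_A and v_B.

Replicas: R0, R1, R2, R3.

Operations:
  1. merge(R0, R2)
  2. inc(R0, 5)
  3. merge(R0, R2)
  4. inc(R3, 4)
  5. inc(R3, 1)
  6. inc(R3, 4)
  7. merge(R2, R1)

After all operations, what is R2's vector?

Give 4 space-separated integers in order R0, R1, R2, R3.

Op 1: merge R0<->R2 -> R0=(0,0,0,0) R2=(0,0,0,0)
Op 2: inc R0 by 5 -> R0=(5,0,0,0) value=5
Op 3: merge R0<->R2 -> R0=(5,0,0,0) R2=(5,0,0,0)
Op 4: inc R3 by 4 -> R3=(0,0,0,4) value=4
Op 5: inc R3 by 1 -> R3=(0,0,0,5) value=5
Op 6: inc R3 by 4 -> R3=(0,0,0,9) value=9
Op 7: merge R2<->R1 -> R2=(5,0,0,0) R1=(5,0,0,0)

Answer: 5 0 0 0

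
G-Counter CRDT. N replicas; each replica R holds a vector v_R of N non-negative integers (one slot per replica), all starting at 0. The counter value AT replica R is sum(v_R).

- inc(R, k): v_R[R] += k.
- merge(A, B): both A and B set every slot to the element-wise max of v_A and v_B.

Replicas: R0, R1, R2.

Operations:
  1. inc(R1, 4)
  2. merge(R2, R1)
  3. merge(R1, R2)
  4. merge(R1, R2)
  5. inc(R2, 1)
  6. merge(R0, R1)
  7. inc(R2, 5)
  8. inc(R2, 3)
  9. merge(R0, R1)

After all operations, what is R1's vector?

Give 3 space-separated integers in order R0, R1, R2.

Answer: 0 4 0

Derivation:
Op 1: inc R1 by 4 -> R1=(0,4,0) value=4
Op 2: merge R2<->R1 -> R2=(0,4,0) R1=(0,4,0)
Op 3: merge R1<->R2 -> R1=(0,4,0) R2=(0,4,0)
Op 4: merge R1<->R2 -> R1=(0,4,0) R2=(0,4,0)
Op 5: inc R2 by 1 -> R2=(0,4,1) value=5
Op 6: merge R0<->R1 -> R0=(0,4,0) R1=(0,4,0)
Op 7: inc R2 by 5 -> R2=(0,4,6) value=10
Op 8: inc R2 by 3 -> R2=(0,4,9) value=13
Op 9: merge R0<->R1 -> R0=(0,4,0) R1=(0,4,0)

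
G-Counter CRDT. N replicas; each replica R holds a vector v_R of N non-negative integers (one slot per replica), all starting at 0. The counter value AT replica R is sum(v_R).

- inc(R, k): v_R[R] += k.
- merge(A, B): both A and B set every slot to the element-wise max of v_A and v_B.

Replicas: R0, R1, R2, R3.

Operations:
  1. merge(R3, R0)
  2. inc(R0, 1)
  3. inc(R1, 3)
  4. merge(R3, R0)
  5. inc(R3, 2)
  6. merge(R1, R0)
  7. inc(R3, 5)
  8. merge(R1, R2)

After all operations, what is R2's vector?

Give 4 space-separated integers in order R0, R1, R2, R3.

Op 1: merge R3<->R0 -> R3=(0,0,0,0) R0=(0,0,0,0)
Op 2: inc R0 by 1 -> R0=(1,0,0,0) value=1
Op 3: inc R1 by 3 -> R1=(0,3,0,0) value=3
Op 4: merge R3<->R0 -> R3=(1,0,0,0) R0=(1,0,0,0)
Op 5: inc R3 by 2 -> R3=(1,0,0,2) value=3
Op 6: merge R1<->R0 -> R1=(1,3,0,0) R0=(1,3,0,0)
Op 7: inc R3 by 5 -> R3=(1,0,0,7) value=8
Op 8: merge R1<->R2 -> R1=(1,3,0,0) R2=(1,3,0,0)

Answer: 1 3 0 0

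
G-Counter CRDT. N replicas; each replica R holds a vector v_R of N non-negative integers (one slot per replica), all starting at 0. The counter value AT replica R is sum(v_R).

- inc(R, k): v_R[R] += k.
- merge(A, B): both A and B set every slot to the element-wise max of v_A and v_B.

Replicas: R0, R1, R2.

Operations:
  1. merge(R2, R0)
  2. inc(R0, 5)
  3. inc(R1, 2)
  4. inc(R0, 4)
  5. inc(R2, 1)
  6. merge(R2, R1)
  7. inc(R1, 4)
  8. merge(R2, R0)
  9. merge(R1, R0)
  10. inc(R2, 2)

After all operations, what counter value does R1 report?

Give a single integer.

Op 1: merge R2<->R0 -> R2=(0,0,0) R0=(0,0,0)
Op 2: inc R0 by 5 -> R0=(5,0,0) value=5
Op 3: inc R1 by 2 -> R1=(0,2,0) value=2
Op 4: inc R0 by 4 -> R0=(9,0,0) value=9
Op 5: inc R2 by 1 -> R2=(0,0,1) value=1
Op 6: merge R2<->R1 -> R2=(0,2,1) R1=(0,2,1)
Op 7: inc R1 by 4 -> R1=(0,6,1) value=7
Op 8: merge R2<->R0 -> R2=(9,2,1) R0=(9,2,1)
Op 9: merge R1<->R0 -> R1=(9,6,1) R0=(9,6,1)
Op 10: inc R2 by 2 -> R2=(9,2,3) value=14

Answer: 16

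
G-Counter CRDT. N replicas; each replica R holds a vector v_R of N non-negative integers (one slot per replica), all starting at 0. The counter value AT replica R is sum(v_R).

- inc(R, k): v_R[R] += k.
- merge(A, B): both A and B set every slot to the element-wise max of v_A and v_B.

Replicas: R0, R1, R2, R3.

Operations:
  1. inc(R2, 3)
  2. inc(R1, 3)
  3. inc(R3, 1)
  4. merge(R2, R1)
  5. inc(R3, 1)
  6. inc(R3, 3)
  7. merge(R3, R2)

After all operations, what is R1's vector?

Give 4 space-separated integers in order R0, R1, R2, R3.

Answer: 0 3 3 0

Derivation:
Op 1: inc R2 by 3 -> R2=(0,0,3,0) value=3
Op 2: inc R1 by 3 -> R1=(0,3,0,0) value=3
Op 3: inc R3 by 1 -> R3=(0,0,0,1) value=1
Op 4: merge R2<->R1 -> R2=(0,3,3,0) R1=(0,3,3,0)
Op 5: inc R3 by 1 -> R3=(0,0,0,2) value=2
Op 6: inc R3 by 3 -> R3=(0,0,0,5) value=5
Op 7: merge R3<->R2 -> R3=(0,3,3,5) R2=(0,3,3,5)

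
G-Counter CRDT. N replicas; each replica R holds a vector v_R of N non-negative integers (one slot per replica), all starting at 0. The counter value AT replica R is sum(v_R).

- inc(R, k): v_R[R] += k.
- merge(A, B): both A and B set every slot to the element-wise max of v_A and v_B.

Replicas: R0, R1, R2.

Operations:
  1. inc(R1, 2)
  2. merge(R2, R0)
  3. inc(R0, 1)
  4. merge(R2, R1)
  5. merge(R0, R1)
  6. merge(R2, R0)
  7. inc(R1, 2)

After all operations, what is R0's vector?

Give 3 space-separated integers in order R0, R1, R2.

Op 1: inc R1 by 2 -> R1=(0,2,0) value=2
Op 2: merge R2<->R0 -> R2=(0,0,0) R0=(0,0,0)
Op 3: inc R0 by 1 -> R0=(1,0,0) value=1
Op 4: merge R2<->R1 -> R2=(0,2,0) R1=(0,2,0)
Op 5: merge R0<->R1 -> R0=(1,2,0) R1=(1,2,0)
Op 6: merge R2<->R0 -> R2=(1,2,0) R0=(1,2,0)
Op 7: inc R1 by 2 -> R1=(1,4,0) value=5

Answer: 1 2 0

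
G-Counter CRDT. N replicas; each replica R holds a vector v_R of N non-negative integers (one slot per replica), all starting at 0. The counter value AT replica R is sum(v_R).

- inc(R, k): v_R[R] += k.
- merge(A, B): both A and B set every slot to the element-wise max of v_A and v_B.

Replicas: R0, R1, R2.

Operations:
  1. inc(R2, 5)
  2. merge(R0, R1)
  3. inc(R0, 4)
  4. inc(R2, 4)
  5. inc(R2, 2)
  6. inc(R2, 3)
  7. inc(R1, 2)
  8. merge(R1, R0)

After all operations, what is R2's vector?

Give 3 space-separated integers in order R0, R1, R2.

Op 1: inc R2 by 5 -> R2=(0,0,5) value=5
Op 2: merge R0<->R1 -> R0=(0,0,0) R1=(0,0,0)
Op 3: inc R0 by 4 -> R0=(4,0,0) value=4
Op 4: inc R2 by 4 -> R2=(0,0,9) value=9
Op 5: inc R2 by 2 -> R2=(0,0,11) value=11
Op 6: inc R2 by 3 -> R2=(0,0,14) value=14
Op 7: inc R1 by 2 -> R1=(0,2,0) value=2
Op 8: merge R1<->R0 -> R1=(4,2,0) R0=(4,2,0)

Answer: 0 0 14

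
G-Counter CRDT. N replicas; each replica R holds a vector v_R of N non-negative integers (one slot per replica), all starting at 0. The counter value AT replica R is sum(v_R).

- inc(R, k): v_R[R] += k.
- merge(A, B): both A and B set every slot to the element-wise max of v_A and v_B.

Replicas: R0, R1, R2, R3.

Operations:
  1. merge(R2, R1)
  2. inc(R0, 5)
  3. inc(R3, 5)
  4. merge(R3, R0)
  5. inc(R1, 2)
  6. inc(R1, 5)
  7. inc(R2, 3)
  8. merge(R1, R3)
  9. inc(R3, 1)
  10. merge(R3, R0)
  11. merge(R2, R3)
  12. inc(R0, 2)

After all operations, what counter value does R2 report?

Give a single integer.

Answer: 21

Derivation:
Op 1: merge R2<->R1 -> R2=(0,0,0,0) R1=(0,0,0,0)
Op 2: inc R0 by 5 -> R0=(5,0,0,0) value=5
Op 3: inc R3 by 5 -> R3=(0,0,0,5) value=5
Op 4: merge R3<->R0 -> R3=(5,0,0,5) R0=(5,0,0,5)
Op 5: inc R1 by 2 -> R1=(0,2,0,0) value=2
Op 6: inc R1 by 5 -> R1=(0,7,0,0) value=7
Op 7: inc R2 by 3 -> R2=(0,0,3,0) value=3
Op 8: merge R1<->R3 -> R1=(5,7,0,5) R3=(5,7,0,5)
Op 9: inc R3 by 1 -> R3=(5,7,0,6) value=18
Op 10: merge R3<->R0 -> R3=(5,7,0,6) R0=(5,7,0,6)
Op 11: merge R2<->R3 -> R2=(5,7,3,6) R3=(5,7,3,6)
Op 12: inc R0 by 2 -> R0=(7,7,0,6) value=20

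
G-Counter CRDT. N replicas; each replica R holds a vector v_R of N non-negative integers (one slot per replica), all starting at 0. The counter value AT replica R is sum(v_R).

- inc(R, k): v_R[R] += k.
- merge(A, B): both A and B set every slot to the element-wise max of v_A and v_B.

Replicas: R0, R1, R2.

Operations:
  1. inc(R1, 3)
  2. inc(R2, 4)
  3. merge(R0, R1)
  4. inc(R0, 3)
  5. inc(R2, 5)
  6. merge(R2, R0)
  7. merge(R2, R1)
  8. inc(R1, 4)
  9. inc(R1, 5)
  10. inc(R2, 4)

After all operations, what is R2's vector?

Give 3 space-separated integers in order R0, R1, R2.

Answer: 3 3 13

Derivation:
Op 1: inc R1 by 3 -> R1=(0,3,0) value=3
Op 2: inc R2 by 4 -> R2=(0,0,4) value=4
Op 3: merge R0<->R1 -> R0=(0,3,0) R1=(0,3,0)
Op 4: inc R0 by 3 -> R0=(3,3,0) value=6
Op 5: inc R2 by 5 -> R2=(0,0,9) value=9
Op 6: merge R2<->R0 -> R2=(3,3,9) R0=(3,3,9)
Op 7: merge R2<->R1 -> R2=(3,3,9) R1=(3,3,9)
Op 8: inc R1 by 4 -> R1=(3,7,9) value=19
Op 9: inc R1 by 5 -> R1=(3,12,9) value=24
Op 10: inc R2 by 4 -> R2=(3,3,13) value=19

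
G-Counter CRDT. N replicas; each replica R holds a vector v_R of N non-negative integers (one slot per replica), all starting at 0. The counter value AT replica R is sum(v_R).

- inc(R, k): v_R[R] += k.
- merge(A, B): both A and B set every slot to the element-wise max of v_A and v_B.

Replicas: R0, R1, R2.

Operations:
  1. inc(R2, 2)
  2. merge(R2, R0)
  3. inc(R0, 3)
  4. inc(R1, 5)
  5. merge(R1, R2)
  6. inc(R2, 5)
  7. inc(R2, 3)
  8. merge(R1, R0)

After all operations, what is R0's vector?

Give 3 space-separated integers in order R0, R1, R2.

Answer: 3 5 2

Derivation:
Op 1: inc R2 by 2 -> R2=(0,0,2) value=2
Op 2: merge R2<->R0 -> R2=(0,0,2) R0=(0,0,2)
Op 3: inc R0 by 3 -> R0=(3,0,2) value=5
Op 4: inc R1 by 5 -> R1=(0,5,0) value=5
Op 5: merge R1<->R2 -> R1=(0,5,2) R2=(0,5,2)
Op 6: inc R2 by 5 -> R2=(0,5,7) value=12
Op 7: inc R2 by 3 -> R2=(0,5,10) value=15
Op 8: merge R1<->R0 -> R1=(3,5,2) R0=(3,5,2)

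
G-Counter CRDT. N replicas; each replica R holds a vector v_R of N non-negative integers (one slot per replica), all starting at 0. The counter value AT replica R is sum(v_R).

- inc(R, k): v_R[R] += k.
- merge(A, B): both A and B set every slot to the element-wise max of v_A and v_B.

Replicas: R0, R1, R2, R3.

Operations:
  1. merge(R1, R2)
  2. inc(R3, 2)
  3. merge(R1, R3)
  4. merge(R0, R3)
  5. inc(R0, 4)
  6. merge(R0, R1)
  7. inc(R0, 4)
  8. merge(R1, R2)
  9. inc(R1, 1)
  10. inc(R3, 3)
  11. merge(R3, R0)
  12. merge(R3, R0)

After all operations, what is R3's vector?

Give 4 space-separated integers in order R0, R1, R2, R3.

Op 1: merge R1<->R2 -> R1=(0,0,0,0) R2=(0,0,0,0)
Op 2: inc R3 by 2 -> R3=(0,0,0,2) value=2
Op 3: merge R1<->R3 -> R1=(0,0,0,2) R3=(0,0,0,2)
Op 4: merge R0<->R3 -> R0=(0,0,0,2) R3=(0,0,0,2)
Op 5: inc R0 by 4 -> R0=(4,0,0,2) value=6
Op 6: merge R0<->R1 -> R0=(4,0,0,2) R1=(4,0,0,2)
Op 7: inc R0 by 4 -> R0=(8,0,0,2) value=10
Op 8: merge R1<->R2 -> R1=(4,0,0,2) R2=(4,0,0,2)
Op 9: inc R1 by 1 -> R1=(4,1,0,2) value=7
Op 10: inc R3 by 3 -> R3=(0,0,0,5) value=5
Op 11: merge R3<->R0 -> R3=(8,0,0,5) R0=(8,0,0,5)
Op 12: merge R3<->R0 -> R3=(8,0,0,5) R0=(8,0,0,5)

Answer: 8 0 0 5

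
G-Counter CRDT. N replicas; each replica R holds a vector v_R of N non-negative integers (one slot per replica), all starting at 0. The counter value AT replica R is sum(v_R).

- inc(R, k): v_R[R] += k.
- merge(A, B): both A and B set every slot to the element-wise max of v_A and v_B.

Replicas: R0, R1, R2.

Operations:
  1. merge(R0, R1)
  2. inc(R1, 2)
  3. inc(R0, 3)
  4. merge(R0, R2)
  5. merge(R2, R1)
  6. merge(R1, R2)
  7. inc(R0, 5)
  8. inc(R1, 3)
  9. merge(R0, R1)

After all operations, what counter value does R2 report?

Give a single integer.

Op 1: merge R0<->R1 -> R0=(0,0,0) R1=(0,0,0)
Op 2: inc R1 by 2 -> R1=(0,2,0) value=2
Op 3: inc R0 by 3 -> R0=(3,0,0) value=3
Op 4: merge R0<->R2 -> R0=(3,0,0) R2=(3,0,0)
Op 5: merge R2<->R1 -> R2=(3,2,0) R1=(3,2,0)
Op 6: merge R1<->R2 -> R1=(3,2,0) R2=(3,2,0)
Op 7: inc R0 by 5 -> R0=(8,0,0) value=8
Op 8: inc R1 by 3 -> R1=(3,5,0) value=8
Op 9: merge R0<->R1 -> R0=(8,5,0) R1=(8,5,0)

Answer: 5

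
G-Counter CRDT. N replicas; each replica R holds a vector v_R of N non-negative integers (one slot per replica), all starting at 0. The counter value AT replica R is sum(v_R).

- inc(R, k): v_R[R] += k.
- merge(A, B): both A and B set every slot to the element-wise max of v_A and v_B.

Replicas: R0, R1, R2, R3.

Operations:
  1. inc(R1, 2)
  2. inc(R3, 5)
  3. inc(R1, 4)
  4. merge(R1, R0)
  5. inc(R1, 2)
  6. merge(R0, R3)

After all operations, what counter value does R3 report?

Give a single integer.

Op 1: inc R1 by 2 -> R1=(0,2,0,0) value=2
Op 2: inc R3 by 5 -> R3=(0,0,0,5) value=5
Op 3: inc R1 by 4 -> R1=(0,6,0,0) value=6
Op 4: merge R1<->R0 -> R1=(0,6,0,0) R0=(0,6,0,0)
Op 5: inc R1 by 2 -> R1=(0,8,0,0) value=8
Op 6: merge R0<->R3 -> R0=(0,6,0,5) R3=(0,6,0,5)

Answer: 11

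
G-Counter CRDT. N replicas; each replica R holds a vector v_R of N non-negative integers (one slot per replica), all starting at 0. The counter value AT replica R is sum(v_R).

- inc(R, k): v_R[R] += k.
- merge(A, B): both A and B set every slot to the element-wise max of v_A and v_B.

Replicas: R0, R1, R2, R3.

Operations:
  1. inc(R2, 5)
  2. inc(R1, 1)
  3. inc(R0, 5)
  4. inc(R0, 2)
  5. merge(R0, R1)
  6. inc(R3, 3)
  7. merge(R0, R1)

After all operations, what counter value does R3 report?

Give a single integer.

Answer: 3

Derivation:
Op 1: inc R2 by 5 -> R2=(0,0,5,0) value=5
Op 2: inc R1 by 1 -> R1=(0,1,0,0) value=1
Op 3: inc R0 by 5 -> R0=(5,0,0,0) value=5
Op 4: inc R0 by 2 -> R0=(7,0,0,0) value=7
Op 5: merge R0<->R1 -> R0=(7,1,0,0) R1=(7,1,0,0)
Op 6: inc R3 by 3 -> R3=(0,0,0,3) value=3
Op 7: merge R0<->R1 -> R0=(7,1,0,0) R1=(7,1,0,0)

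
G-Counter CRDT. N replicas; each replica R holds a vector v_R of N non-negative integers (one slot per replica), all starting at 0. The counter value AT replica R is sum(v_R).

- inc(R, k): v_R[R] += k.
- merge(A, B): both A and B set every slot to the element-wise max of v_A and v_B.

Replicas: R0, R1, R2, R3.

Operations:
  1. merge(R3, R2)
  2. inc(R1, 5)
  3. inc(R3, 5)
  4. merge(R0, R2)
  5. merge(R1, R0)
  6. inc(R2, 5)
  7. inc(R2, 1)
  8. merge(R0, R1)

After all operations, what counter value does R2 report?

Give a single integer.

Answer: 6

Derivation:
Op 1: merge R3<->R2 -> R3=(0,0,0,0) R2=(0,0,0,0)
Op 2: inc R1 by 5 -> R1=(0,5,0,0) value=5
Op 3: inc R3 by 5 -> R3=(0,0,0,5) value=5
Op 4: merge R0<->R2 -> R0=(0,0,0,0) R2=(0,0,0,0)
Op 5: merge R1<->R0 -> R1=(0,5,0,0) R0=(0,5,0,0)
Op 6: inc R2 by 5 -> R2=(0,0,5,0) value=5
Op 7: inc R2 by 1 -> R2=(0,0,6,0) value=6
Op 8: merge R0<->R1 -> R0=(0,5,0,0) R1=(0,5,0,0)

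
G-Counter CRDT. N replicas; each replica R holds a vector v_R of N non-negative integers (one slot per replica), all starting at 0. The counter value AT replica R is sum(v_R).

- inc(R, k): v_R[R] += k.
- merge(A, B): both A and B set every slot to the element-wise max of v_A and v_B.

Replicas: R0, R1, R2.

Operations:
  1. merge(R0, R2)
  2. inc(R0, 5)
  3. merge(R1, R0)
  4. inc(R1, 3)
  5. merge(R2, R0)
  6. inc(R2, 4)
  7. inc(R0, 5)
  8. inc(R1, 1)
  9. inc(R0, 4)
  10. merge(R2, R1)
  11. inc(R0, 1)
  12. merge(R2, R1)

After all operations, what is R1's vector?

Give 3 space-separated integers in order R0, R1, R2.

Answer: 5 4 4

Derivation:
Op 1: merge R0<->R2 -> R0=(0,0,0) R2=(0,0,0)
Op 2: inc R0 by 5 -> R0=(5,0,0) value=5
Op 3: merge R1<->R0 -> R1=(5,0,0) R0=(5,0,0)
Op 4: inc R1 by 3 -> R1=(5,3,0) value=8
Op 5: merge R2<->R0 -> R2=(5,0,0) R0=(5,0,0)
Op 6: inc R2 by 4 -> R2=(5,0,4) value=9
Op 7: inc R0 by 5 -> R0=(10,0,0) value=10
Op 8: inc R1 by 1 -> R1=(5,4,0) value=9
Op 9: inc R0 by 4 -> R0=(14,0,0) value=14
Op 10: merge R2<->R1 -> R2=(5,4,4) R1=(5,4,4)
Op 11: inc R0 by 1 -> R0=(15,0,0) value=15
Op 12: merge R2<->R1 -> R2=(5,4,4) R1=(5,4,4)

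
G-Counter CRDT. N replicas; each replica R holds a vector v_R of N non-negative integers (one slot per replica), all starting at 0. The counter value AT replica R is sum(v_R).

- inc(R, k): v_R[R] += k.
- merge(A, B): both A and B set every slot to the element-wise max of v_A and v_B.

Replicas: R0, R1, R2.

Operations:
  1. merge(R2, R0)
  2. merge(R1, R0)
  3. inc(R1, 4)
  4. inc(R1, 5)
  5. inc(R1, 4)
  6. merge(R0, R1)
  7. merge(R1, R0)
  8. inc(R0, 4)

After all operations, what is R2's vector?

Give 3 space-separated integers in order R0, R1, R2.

Answer: 0 0 0

Derivation:
Op 1: merge R2<->R0 -> R2=(0,0,0) R0=(0,0,0)
Op 2: merge R1<->R0 -> R1=(0,0,0) R0=(0,0,0)
Op 3: inc R1 by 4 -> R1=(0,4,0) value=4
Op 4: inc R1 by 5 -> R1=(0,9,0) value=9
Op 5: inc R1 by 4 -> R1=(0,13,0) value=13
Op 6: merge R0<->R1 -> R0=(0,13,0) R1=(0,13,0)
Op 7: merge R1<->R0 -> R1=(0,13,0) R0=(0,13,0)
Op 8: inc R0 by 4 -> R0=(4,13,0) value=17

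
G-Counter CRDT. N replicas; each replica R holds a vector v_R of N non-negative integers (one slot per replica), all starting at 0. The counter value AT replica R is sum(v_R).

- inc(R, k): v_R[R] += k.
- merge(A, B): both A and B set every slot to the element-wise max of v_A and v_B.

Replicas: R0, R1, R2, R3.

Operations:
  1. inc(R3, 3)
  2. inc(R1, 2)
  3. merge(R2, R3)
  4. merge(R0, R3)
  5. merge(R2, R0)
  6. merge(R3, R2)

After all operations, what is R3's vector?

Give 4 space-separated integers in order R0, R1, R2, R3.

Answer: 0 0 0 3

Derivation:
Op 1: inc R3 by 3 -> R3=(0,0,0,3) value=3
Op 2: inc R1 by 2 -> R1=(0,2,0,0) value=2
Op 3: merge R2<->R3 -> R2=(0,0,0,3) R3=(0,0,0,3)
Op 4: merge R0<->R3 -> R0=(0,0,0,3) R3=(0,0,0,3)
Op 5: merge R2<->R0 -> R2=(0,0,0,3) R0=(0,0,0,3)
Op 6: merge R3<->R2 -> R3=(0,0,0,3) R2=(0,0,0,3)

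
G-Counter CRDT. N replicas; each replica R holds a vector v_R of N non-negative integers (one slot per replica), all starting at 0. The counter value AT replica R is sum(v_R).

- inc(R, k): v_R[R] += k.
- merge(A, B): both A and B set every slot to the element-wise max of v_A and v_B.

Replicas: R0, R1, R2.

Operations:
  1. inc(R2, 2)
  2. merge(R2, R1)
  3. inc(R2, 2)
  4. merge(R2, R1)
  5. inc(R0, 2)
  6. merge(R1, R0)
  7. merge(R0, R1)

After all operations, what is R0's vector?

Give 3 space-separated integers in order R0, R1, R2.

Op 1: inc R2 by 2 -> R2=(0,0,2) value=2
Op 2: merge R2<->R1 -> R2=(0,0,2) R1=(0,0,2)
Op 3: inc R2 by 2 -> R2=(0,0,4) value=4
Op 4: merge R2<->R1 -> R2=(0,0,4) R1=(0,0,4)
Op 5: inc R0 by 2 -> R0=(2,0,0) value=2
Op 6: merge R1<->R0 -> R1=(2,0,4) R0=(2,0,4)
Op 7: merge R0<->R1 -> R0=(2,0,4) R1=(2,0,4)

Answer: 2 0 4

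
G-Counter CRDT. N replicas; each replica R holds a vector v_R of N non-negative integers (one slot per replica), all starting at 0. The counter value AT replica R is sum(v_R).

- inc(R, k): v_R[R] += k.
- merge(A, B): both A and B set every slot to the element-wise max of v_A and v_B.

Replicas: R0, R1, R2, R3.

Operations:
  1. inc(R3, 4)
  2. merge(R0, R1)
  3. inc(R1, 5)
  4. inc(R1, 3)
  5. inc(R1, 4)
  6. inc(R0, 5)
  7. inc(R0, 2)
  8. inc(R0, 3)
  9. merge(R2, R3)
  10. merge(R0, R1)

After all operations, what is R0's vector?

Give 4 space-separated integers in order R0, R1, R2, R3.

Op 1: inc R3 by 4 -> R3=(0,0,0,4) value=4
Op 2: merge R0<->R1 -> R0=(0,0,0,0) R1=(0,0,0,0)
Op 3: inc R1 by 5 -> R1=(0,5,0,0) value=5
Op 4: inc R1 by 3 -> R1=(0,8,0,0) value=8
Op 5: inc R1 by 4 -> R1=(0,12,0,0) value=12
Op 6: inc R0 by 5 -> R0=(5,0,0,0) value=5
Op 7: inc R0 by 2 -> R0=(7,0,0,0) value=7
Op 8: inc R0 by 3 -> R0=(10,0,0,0) value=10
Op 9: merge R2<->R3 -> R2=(0,0,0,4) R3=(0,0,0,4)
Op 10: merge R0<->R1 -> R0=(10,12,0,0) R1=(10,12,0,0)

Answer: 10 12 0 0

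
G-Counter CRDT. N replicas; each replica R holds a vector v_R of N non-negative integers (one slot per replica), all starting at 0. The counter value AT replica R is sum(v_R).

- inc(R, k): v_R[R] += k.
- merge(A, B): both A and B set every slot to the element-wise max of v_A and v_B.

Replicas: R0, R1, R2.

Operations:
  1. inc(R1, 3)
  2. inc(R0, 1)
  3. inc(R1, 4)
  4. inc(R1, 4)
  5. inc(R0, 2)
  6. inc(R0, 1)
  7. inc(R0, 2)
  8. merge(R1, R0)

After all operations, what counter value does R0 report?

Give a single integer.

Answer: 17

Derivation:
Op 1: inc R1 by 3 -> R1=(0,3,0) value=3
Op 2: inc R0 by 1 -> R0=(1,0,0) value=1
Op 3: inc R1 by 4 -> R1=(0,7,0) value=7
Op 4: inc R1 by 4 -> R1=(0,11,0) value=11
Op 5: inc R0 by 2 -> R0=(3,0,0) value=3
Op 6: inc R0 by 1 -> R0=(4,0,0) value=4
Op 7: inc R0 by 2 -> R0=(6,0,0) value=6
Op 8: merge R1<->R0 -> R1=(6,11,0) R0=(6,11,0)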